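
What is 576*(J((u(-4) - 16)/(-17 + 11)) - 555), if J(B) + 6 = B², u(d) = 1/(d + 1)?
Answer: -2869808/9 ≈ -3.1887e+5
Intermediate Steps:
u(d) = 1/(1 + d)
J(B) = -6 + B²
576*(J((u(-4) - 16)/(-17 + 11)) - 555) = 576*((-6 + ((1/(1 - 4) - 16)/(-17 + 11))²) - 555) = 576*((-6 + ((1/(-3) - 16)/(-6))²) - 555) = 576*((-6 + ((-⅓ - 16)*(-⅙))²) - 555) = 576*((-6 + (-49/3*(-⅙))²) - 555) = 576*((-6 + (49/18)²) - 555) = 576*((-6 + 2401/324) - 555) = 576*(457/324 - 555) = 576*(-179363/324) = -2869808/9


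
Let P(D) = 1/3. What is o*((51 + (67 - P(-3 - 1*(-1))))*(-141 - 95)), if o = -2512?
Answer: 209269696/3 ≈ 6.9757e+7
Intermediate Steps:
P(D) = ⅓
o*((51 + (67 - P(-3 - 1*(-1))))*(-141 - 95)) = -2512*(51 + (67 - 1*⅓))*(-141 - 95) = -2512*(51 + (67 - ⅓))*(-236) = -2512*(51 + 200/3)*(-236) = -886736*(-236)/3 = -2512*(-83308/3) = 209269696/3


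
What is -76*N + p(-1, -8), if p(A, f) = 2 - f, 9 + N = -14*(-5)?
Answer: -4626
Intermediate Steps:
N = 61 (N = -9 - 14*(-5) = -9 + 70 = 61)
-76*N + p(-1, -8) = -76*61 + (2 - 1*(-8)) = -4636 + (2 + 8) = -4636 + 10 = -4626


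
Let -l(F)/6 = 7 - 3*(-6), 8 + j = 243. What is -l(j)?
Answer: 150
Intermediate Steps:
j = 235 (j = -8 + 243 = 235)
l(F) = -150 (l(F) = -6*(7 - 3*(-6)) = -6*(7 + 18) = -6*25 = -150)
-l(j) = -1*(-150) = 150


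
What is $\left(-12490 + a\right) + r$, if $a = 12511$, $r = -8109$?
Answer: $-8088$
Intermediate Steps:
$\left(-12490 + a\right) + r = \left(-12490 + 12511\right) - 8109 = 21 - 8109 = -8088$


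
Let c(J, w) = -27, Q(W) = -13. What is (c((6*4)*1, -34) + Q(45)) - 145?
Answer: -185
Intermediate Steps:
(c((6*4)*1, -34) + Q(45)) - 145 = (-27 - 13) - 145 = -40 - 145 = -185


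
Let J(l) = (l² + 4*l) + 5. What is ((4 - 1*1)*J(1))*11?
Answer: 330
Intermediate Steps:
J(l) = 5 + l² + 4*l
((4 - 1*1)*J(1))*11 = ((4 - 1*1)*(5 + 1² + 4*1))*11 = ((4 - 1)*(5 + 1 + 4))*11 = (3*10)*11 = 30*11 = 330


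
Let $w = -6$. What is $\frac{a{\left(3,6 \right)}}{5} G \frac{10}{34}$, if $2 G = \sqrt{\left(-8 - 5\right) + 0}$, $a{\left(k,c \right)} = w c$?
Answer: $- \frac{18 i \sqrt{13}}{17} \approx - 3.8176 i$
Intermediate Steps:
$a{\left(k,c \right)} = - 6 c$
$G = \frac{i \sqrt{13}}{2}$ ($G = \frac{\sqrt{\left(-8 - 5\right) + 0}}{2} = \frac{\sqrt{-13 + 0}}{2} = \frac{\sqrt{-13}}{2} = \frac{i \sqrt{13}}{2} \approx 1.8028 i$)
$\frac{a{\left(3,6 \right)}}{5} G \frac{10}{34} = \frac{\left(-6\right) 6}{5} \frac{i \sqrt{13}}{2} \cdot \frac{10}{34} = \left(-36\right) \frac{1}{5} \frac{i \sqrt{13}}{2} \cdot 10 \cdot \frac{1}{34} = - \frac{36 \frac{i \sqrt{13}}{2}}{5} \cdot \frac{5}{17} = - \frac{18 i \sqrt{13}}{5} \cdot \frac{5}{17} = - \frac{18 i \sqrt{13}}{17}$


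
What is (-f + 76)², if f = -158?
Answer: 54756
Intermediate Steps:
(-f + 76)² = (-1*(-158) + 76)² = (158 + 76)² = 234² = 54756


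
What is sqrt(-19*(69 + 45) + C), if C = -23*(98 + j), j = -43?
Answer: I*sqrt(3431) ≈ 58.575*I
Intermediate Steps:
C = -1265 (C = -23*(98 - 43) = -23*55 = -1265)
sqrt(-19*(69 + 45) + C) = sqrt(-19*(69 + 45) - 1265) = sqrt(-19*114 - 1265) = sqrt(-2166 - 1265) = sqrt(-3431) = I*sqrt(3431)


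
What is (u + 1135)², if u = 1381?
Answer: 6330256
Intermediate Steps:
(u + 1135)² = (1381 + 1135)² = 2516² = 6330256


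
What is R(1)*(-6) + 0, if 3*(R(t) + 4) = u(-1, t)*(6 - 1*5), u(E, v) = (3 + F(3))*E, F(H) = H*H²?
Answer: 84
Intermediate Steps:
F(H) = H³
u(E, v) = 30*E (u(E, v) = (3 + 3³)*E = (3 + 27)*E = 30*E)
R(t) = -14 (R(t) = -4 + ((30*(-1))*(6 - 1*5))/3 = -4 + (-30*(6 - 5))/3 = -4 + (-30*1)/3 = -4 + (⅓)*(-30) = -4 - 10 = -14)
R(1)*(-6) + 0 = -14*(-6) + 0 = 84 + 0 = 84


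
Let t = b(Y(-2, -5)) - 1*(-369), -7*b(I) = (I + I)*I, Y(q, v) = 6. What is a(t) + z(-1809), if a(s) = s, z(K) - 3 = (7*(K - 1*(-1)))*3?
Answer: -263244/7 ≈ -37606.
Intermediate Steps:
z(K) = 24 + 21*K (z(K) = 3 + (7*(K - 1*(-1)))*3 = 3 + (7*(K + 1))*3 = 3 + (7*(1 + K))*3 = 3 + (7 + 7*K)*3 = 3 + (21 + 21*K) = 24 + 21*K)
b(I) = -2*I**2/7 (b(I) = -(I + I)*I/7 = -2*I*I/7 = -2*I**2/7)
t = 2511/7 (t = -2/7*6**2 - 1*(-369) = -2/7*36 + 369 = -72/7 + 369 = 2511/7 ≈ 358.71)
a(t) + z(-1809) = 2511/7 + (24 + 21*(-1809)) = 2511/7 + (24 - 37989) = 2511/7 - 37965 = -263244/7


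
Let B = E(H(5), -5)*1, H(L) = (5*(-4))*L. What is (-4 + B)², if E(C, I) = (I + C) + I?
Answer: 12996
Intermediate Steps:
H(L) = -20*L
E(C, I) = C + 2*I (E(C, I) = (C + I) + I = C + 2*I)
B = -110 (B = (-20*5 + 2*(-5))*1 = (-100 - 10)*1 = -110*1 = -110)
(-4 + B)² = (-4 - 110)² = (-114)² = 12996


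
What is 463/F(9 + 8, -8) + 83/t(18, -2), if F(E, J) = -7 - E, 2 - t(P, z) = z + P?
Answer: -4237/168 ≈ -25.220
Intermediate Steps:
t(P, z) = 2 - P - z (t(P, z) = 2 - (z + P) = 2 - (P + z) = 2 + (-P - z) = 2 - P - z)
463/F(9 + 8, -8) + 83/t(18, -2) = 463/(-7 - (9 + 8)) + 83/(2 - 1*18 - 1*(-2)) = 463/(-7 - 1*17) + 83/(2 - 18 + 2) = 463/(-7 - 17) + 83/(-14) = 463/(-24) + 83*(-1/14) = 463*(-1/24) - 83/14 = -463/24 - 83/14 = -4237/168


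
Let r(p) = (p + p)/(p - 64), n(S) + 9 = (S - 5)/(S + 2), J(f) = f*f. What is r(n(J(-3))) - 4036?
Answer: -3224574/799 ≈ -4035.8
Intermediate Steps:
J(f) = f²
n(S) = -9 + (-5 + S)/(2 + S) (n(S) = -9 + (S - 5)/(S + 2) = -9 + (-5 + S)/(2 + S))
r(p) = 2*p/(-64 + p) (r(p) = (2*p)/(-64 + p) = 2*p/(-64 + p))
r(n(J(-3))) - 4036 = 2*((-23 - 8*(-3)²)/(2 + (-3)²))/(-64 + (-23 - 8*(-3)²)/(2 + (-3)²)) - 4036 = 2*((-23 - 8*9)/(2 + 9))/(-64 + (-23 - 8*9)/(2 + 9)) - 4036 = 2*((-23 - 72)/11)/(-64 + (-23 - 72)/11) - 4036 = 2*((1/11)*(-95))/(-64 + (1/11)*(-95)) - 4036 = 2*(-95/11)/(-64 - 95/11) - 4036 = 2*(-95/11)/(-799/11) - 4036 = 2*(-95/11)*(-11/799) - 4036 = 190/799 - 4036 = -3224574/799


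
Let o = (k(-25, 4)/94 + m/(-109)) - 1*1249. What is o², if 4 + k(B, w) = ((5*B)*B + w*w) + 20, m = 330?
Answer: 155854275873921/104980516 ≈ 1.4846e+6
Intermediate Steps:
k(B, w) = 16 + w² + 5*B² (k(B, w) = -4 + (((5*B)*B + w*w) + 20) = -4 + ((5*B² + w²) + 20) = -4 + ((w² + 5*B²) + 20) = -4 + (20 + w² + 5*B²) = 16 + w² + 5*B²)
o = -12484161/10246 (o = ((16 + 4² + 5*(-25)²)/94 + 330/(-109)) - 1*1249 = ((16 + 16 + 5*625)*(1/94) + 330*(-1/109)) - 1249 = ((16 + 16 + 3125)*(1/94) - 330/109) - 1249 = (3157*(1/94) - 330/109) - 1249 = (3157/94 - 330/109) - 1249 = 313093/10246 - 1249 = -12484161/10246 ≈ -1218.4)
o² = (-12484161/10246)² = 155854275873921/104980516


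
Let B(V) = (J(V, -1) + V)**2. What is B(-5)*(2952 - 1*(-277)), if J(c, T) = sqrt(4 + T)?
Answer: 90412 - 32290*sqrt(3) ≈ 34484.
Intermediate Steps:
B(V) = (V + sqrt(3))**2 (B(V) = (sqrt(4 - 1) + V)**2 = (sqrt(3) + V)**2 = (V + sqrt(3))**2)
B(-5)*(2952 - 1*(-277)) = (-5 + sqrt(3))**2*(2952 - 1*(-277)) = (-5 + sqrt(3))**2*(2952 + 277) = (-5 + sqrt(3))**2*3229 = 3229*(-5 + sqrt(3))**2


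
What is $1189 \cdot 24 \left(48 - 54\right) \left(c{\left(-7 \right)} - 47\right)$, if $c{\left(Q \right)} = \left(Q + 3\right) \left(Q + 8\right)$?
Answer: $8732016$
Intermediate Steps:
$c{\left(Q \right)} = \left(3 + Q\right) \left(8 + Q\right)$
$1189 \cdot 24 \left(48 - 54\right) \left(c{\left(-7 \right)} - 47\right) = 1189 \cdot 24 \left(48 - 54\right) \left(\left(24 + \left(-7\right)^{2} + 11 \left(-7\right)\right) - 47\right) = 28536 \left(- 6 \left(\left(24 + 49 - 77\right) - 47\right)\right) = 28536 \left(- 6 \left(-4 - 47\right)\right) = 28536 \left(\left(-6\right) \left(-51\right)\right) = 28536 \cdot 306 = 8732016$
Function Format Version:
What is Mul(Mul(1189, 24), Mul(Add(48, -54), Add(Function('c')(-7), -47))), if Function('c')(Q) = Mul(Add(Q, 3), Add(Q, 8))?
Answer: 8732016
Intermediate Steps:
Function('c')(Q) = Mul(Add(3, Q), Add(8, Q))
Mul(Mul(1189, 24), Mul(Add(48, -54), Add(Function('c')(-7), -47))) = Mul(Mul(1189, 24), Mul(Add(48, -54), Add(Add(24, Pow(-7, 2), Mul(11, -7)), -47))) = Mul(28536, Mul(-6, Add(Add(24, 49, -77), -47))) = Mul(28536, Mul(-6, Add(-4, -47))) = Mul(28536, Mul(-6, -51)) = Mul(28536, 306) = 8732016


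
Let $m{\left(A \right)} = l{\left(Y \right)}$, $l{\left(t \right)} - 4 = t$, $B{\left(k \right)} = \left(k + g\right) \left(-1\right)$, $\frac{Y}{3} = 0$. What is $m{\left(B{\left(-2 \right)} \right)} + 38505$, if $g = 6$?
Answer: $38509$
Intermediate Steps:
$Y = 0$ ($Y = 3 \cdot 0 = 0$)
$B{\left(k \right)} = -6 - k$ ($B{\left(k \right)} = \left(k + 6\right) \left(-1\right) = \left(6 + k\right) \left(-1\right) = -6 - k$)
$l{\left(t \right)} = 4 + t$
$m{\left(A \right)} = 4$ ($m{\left(A \right)} = 4 + 0 = 4$)
$m{\left(B{\left(-2 \right)} \right)} + 38505 = 4 + 38505 = 38509$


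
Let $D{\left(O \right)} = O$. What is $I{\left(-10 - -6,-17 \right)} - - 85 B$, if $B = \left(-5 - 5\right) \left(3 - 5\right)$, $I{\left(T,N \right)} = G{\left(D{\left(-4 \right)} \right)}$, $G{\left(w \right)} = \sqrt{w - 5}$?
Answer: $1700 + 3 i \approx 1700.0 + 3.0 i$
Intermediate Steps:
$G{\left(w \right)} = \sqrt{-5 + w}$
$I{\left(T,N \right)} = 3 i$ ($I{\left(T,N \right)} = \sqrt{-5 - 4} = \sqrt{-9} = 3 i$)
$B = 20$ ($B = \left(-10\right) \left(-2\right) = 20$)
$I{\left(-10 - -6,-17 \right)} - - 85 B = 3 i - \left(-85\right) 20 = 3 i - -1700 = 3 i + 1700 = 1700 + 3 i$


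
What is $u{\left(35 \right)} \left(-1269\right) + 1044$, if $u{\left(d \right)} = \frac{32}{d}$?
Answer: $- \frac{4068}{35} \approx -116.23$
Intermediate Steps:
$u{\left(35 \right)} \left(-1269\right) + 1044 = \frac{32}{35} \left(-1269\right) + 1044 = - \frac{40608}{35} + 1044 = - \frac{4068}{35}$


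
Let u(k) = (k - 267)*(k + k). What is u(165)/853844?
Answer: -8415/213461 ≈ -0.039422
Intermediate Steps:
u(k) = 2*k*(-267 + k) (u(k) = (-267 + k)*(2*k) = 2*k*(-267 + k))
u(165)/853844 = (2*165*(-267 + 165))/853844 = (2*165*(-102))*(1/853844) = -33660*1/853844 = -8415/213461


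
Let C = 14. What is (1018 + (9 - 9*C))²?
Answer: 811801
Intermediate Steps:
(1018 + (9 - 9*C))² = (1018 + (9 - 9*14))² = (1018 + (9 - 126))² = (1018 - 117)² = 901² = 811801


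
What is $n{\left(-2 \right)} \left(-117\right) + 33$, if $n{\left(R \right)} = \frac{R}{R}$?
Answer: $-84$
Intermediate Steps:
$n{\left(R \right)} = 1$
$n{\left(-2 \right)} \left(-117\right) + 33 = 1 \left(-117\right) + 33 = -117 + 33 = -84$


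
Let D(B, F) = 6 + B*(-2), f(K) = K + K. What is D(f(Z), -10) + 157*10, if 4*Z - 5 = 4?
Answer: 1567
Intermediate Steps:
Z = 9/4 (Z = 5/4 + (¼)*4 = 5/4 + 1 = 9/4 ≈ 2.2500)
f(K) = 2*K
D(B, F) = 6 - 2*B
D(f(Z), -10) + 157*10 = (6 - 4*9/4) + 157*10 = (6 - 2*9/2) + 1570 = (6 - 9) + 1570 = -3 + 1570 = 1567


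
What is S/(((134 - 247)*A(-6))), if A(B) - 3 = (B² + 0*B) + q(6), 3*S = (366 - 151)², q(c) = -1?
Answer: -46225/12882 ≈ -3.5883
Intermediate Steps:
S = 46225/3 (S = (366 - 151)²/3 = (⅓)*215² = (⅓)*46225 = 46225/3 ≈ 15408.)
A(B) = 2 + B² (A(B) = 3 + ((B² + 0*B) - 1) = 3 + ((B² + 0) - 1) = 3 + (B² - 1) = 3 + (-1 + B²) = 2 + B²)
S/(((134 - 247)*A(-6))) = 46225/(3*(((134 - 247)*(2 + (-6)²)))) = 46225/(3*((-113*(2 + 36)))) = 46225/(3*((-113*38))) = (46225/3)/(-4294) = (46225/3)*(-1/4294) = -46225/12882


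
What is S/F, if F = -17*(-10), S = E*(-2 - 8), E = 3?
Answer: -3/17 ≈ -0.17647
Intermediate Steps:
S = -30 (S = 3*(-2 - 8) = 3*(-10) = -30)
F = 170
S/F = -30/170 = -30*1/170 = -3/17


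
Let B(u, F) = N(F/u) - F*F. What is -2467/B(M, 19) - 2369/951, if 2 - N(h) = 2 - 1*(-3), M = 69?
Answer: 1483801/346164 ≈ 4.2864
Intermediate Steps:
N(h) = -3 (N(h) = 2 - (2 - 1*(-3)) = 2 - (2 + 3) = 2 - 1*5 = 2 - 5 = -3)
B(u, F) = -3 - F² (B(u, F) = -3 - F*F = -3 - F²)
-2467/B(M, 19) - 2369/951 = -2467/(-3 - 1*19²) - 2369/951 = -2467/(-3 - 1*361) - 2369*1/951 = -2467/(-3 - 361) - 2369/951 = -2467/(-364) - 2369/951 = -2467*(-1/364) - 2369/951 = 2467/364 - 2369/951 = 1483801/346164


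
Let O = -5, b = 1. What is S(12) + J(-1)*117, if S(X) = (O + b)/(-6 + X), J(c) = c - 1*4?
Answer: -1757/3 ≈ -585.67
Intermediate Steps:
J(c) = -4 + c (J(c) = c - 4 = -4 + c)
S(X) = -4/(-6 + X) (S(X) = (-5 + 1)/(-6 + X) = -4/(-6 + X))
S(12) + J(-1)*117 = -4/(-6 + 12) + (-4 - 1)*117 = -4/6 - 5*117 = -4*⅙ - 585 = -⅔ - 585 = -1757/3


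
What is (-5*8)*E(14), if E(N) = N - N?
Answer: 0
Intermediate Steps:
E(N) = 0
(-5*8)*E(14) = -5*8*0 = -40*0 = 0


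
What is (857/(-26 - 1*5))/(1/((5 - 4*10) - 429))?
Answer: 397648/31 ≈ 12827.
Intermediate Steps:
(857/(-26 - 1*5))/(1/((5 - 4*10) - 429)) = (857/(-26 - 5))/(1/((5 - 40) - 429)) = (857/(-31))/(1/(-35 - 429)) = (857*(-1/31))/(1/(-464)) = -857/(31*(-1/464)) = -857/31*(-464) = 397648/31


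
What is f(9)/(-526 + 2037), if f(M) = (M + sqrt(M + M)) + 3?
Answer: 12/1511 + 3*sqrt(2)/1511 ≈ 0.010750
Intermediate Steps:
f(M) = 3 + M + sqrt(2)*sqrt(M) (f(M) = (M + sqrt(2*M)) + 3 = (M + sqrt(2)*sqrt(M)) + 3 = 3 + M + sqrt(2)*sqrt(M))
f(9)/(-526 + 2037) = (3 + 9 + sqrt(2)*sqrt(9))/(-526 + 2037) = (3 + 9 + sqrt(2)*3)/1511 = (3 + 9 + 3*sqrt(2))/1511 = (12 + 3*sqrt(2))/1511 = 12/1511 + 3*sqrt(2)/1511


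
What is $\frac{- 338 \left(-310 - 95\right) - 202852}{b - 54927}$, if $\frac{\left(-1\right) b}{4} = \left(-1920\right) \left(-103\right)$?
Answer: $\frac{65962}{845967} \approx 0.077972$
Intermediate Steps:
$b = -791040$ ($b = - 4 \left(\left(-1920\right) \left(-103\right)\right) = \left(-4\right) 197760 = -791040$)
$\frac{- 338 \left(-310 - 95\right) - 202852}{b - 54927} = \frac{- 338 \left(-310 - 95\right) - 202852}{-791040 - 54927} = \frac{\left(-338\right) \left(-405\right) - 202852}{-845967} = \left(136890 - 202852\right) \left(- \frac{1}{845967}\right) = \left(-65962\right) \left(- \frac{1}{845967}\right) = \frac{65962}{845967}$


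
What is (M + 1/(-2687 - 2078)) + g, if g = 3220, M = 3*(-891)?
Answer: 2606454/4765 ≈ 547.00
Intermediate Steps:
M = -2673
(M + 1/(-2687 - 2078)) + g = (-2673 + 1/(-2687 - 2078)) + 3220 = (-2673 + 1/(-4765)) + 3220 = (-2673 - 1/4765) + 3220 = -12736846/4765 + 3220 = 2606454/4765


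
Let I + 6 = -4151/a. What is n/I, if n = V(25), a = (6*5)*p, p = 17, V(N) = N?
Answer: -12750/7211 ≈ -1.7681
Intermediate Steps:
a = 510 (a = (6*5)*17 = 30*17 = 510)
n = 25
I = -7211/510 (I = -6 - 4151/510 = -7211/510 ≈ -14.139)
n/I = 25/(-7211/510) = 25*(-510/7211) = -12750/7211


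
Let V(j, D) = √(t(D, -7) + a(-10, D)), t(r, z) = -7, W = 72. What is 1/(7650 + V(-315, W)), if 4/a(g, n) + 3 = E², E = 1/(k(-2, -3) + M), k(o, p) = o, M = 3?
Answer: 850/6502501 - I/19507503 ≈ 0.00013072 - 5.1262e-8*I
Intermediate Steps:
E = 1 (E = 1/(-2 + 3) = 1/1 = 1)
a(g, n) = -2 (a(g, n) = 4/(-3 + 1²) = 4/(-3 + 1) = 4/(-2) = 4*(-½) = -2)
V(j, D) = 3*I (V(j, D) = √(-7 - 2) = √(-9) = 3*I)
1/(7650 + V(-315, W)) = 1/(7650 + 3*I) = (7650 - 3*I)/58522509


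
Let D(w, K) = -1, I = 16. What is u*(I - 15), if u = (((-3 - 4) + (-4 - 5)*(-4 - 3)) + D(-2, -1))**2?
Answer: 3025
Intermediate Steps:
u = 3025 (u = (((-3 - 4) + (-4 - 5)*(-4 - 3)) - 1)**2 = ((-7 - 9*(-7)) - 1)**2 = ((-7 + 63) - 1)**2 = (56 - 1)**2 = 55**2 = 3025)
u*(I - 15) = 3025*(16 - 15) = 3025*1 = 3025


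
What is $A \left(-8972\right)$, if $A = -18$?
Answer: $161496$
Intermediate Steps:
$A \left(-8972\right) = \left(-18\right) \left(-8972\right) = 161496$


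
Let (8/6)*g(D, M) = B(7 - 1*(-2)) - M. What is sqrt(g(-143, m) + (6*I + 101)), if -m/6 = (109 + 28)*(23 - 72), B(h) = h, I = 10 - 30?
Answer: 7*I*sqrt(2467)/2 ≈ 173.84*I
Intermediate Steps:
I = -20
m = 40278 (m = -6*(109 + 28)*(23 - 72) = -822*(-49) = -6*(-6713) = 40278)
g(D, M) = 27/4 - 3*M/4 (g(D, M) = 3*((7 - 1*(-2)) - M)/4 = 3*((7 + 2) - M)/4 = 3*(9 - M)/4 = 27/4 - 3*M/4)
sqrt(g(-143, m) + (6*I + 101)) = sqrt((27/4 - 3/4*40278) + (6*(-20) + 101)) = sqrt((27/4 - 60417/2) + (-120 + 101)) = sqrt(-120807/4 - 19) = sqrt(-120883/4) = 7*I*sqrt(2467)/2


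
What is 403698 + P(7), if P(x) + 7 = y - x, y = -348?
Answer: 403336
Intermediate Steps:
P(x) = -355 - x (P(x) = -7 + (-348 - x) = -355 - x)
403698 + P(7) = 403698 + (-355 - 1*7) = 403698 + (-355 - 7) = 403698 - 362 = 403336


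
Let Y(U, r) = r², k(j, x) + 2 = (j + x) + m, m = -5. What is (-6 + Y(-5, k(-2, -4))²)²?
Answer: 815388025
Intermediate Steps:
k(j, x) = -7 + j + x (k(j, x) = -2 + ((j + x) - 5) = -2 + (-5 + j + x) = -7 + j + x)
(-6 + Y(-5, k(-2, -4))²)² = (-6 + ((-7 - 2 - 4)²)²)² = (-6 + ((-13)²)²)² = (-6 + 169²)² = (-6 + 28561)² = 28555² = 815388025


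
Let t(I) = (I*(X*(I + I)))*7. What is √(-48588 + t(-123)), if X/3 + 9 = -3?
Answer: 2*I*√1918401 ≈ 2770.1*I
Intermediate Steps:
X = -36 (X = -27 + 3*(-3) = -27 - 9 = -36)
t(I) = -504*I² (t(I) = (I*(-36*(I + I)))*7 = (I*(-72*I))*7 = -72*I²*7 = -504*I²)
√(-48588 + t(-123)) = √(-48588 - 504*(-123)²) = √(-48588 - 504*15129) = √(-48588 - 7625016) = √(-7673604) = 2*I*√1918401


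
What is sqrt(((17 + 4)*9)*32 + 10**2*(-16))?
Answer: 4*sqrt(278) ≈ 66.693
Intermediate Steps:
sqrt(((17 + 4)*9)*32 + 10**2*(-16)) = sqrt((21*9)*32 + 100*(-16)) = sqrt(189*32 - 1600) = sqrt(6048 - 1600) = sqrt(4448) = 4*sqrt(278)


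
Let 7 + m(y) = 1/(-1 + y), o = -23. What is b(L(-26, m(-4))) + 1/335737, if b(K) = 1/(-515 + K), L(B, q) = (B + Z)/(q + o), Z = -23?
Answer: -50618767/26026332240 ≈ -0.0019449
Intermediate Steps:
m(y) = -7 + 1/(-1 + y)
L(B, q) = (-23 + B)/(-23 + q) (L(B, q) = (B - 23)/(q - 23) = (-23 + B)/(-23 + q))
b(L(-26, m(-4))) + 1/335737 = 1/(-515 + (-23 - 26)/(-23 + (8 - 7*(-4))/(-1 - 4))) + 1/335737 = 1/(-515 - 49/(-23 + (8 + 28)/(-5))) + 1/335737 = 1/(-515 - 49/(-23 - ⅕*36)) + 1/335737 = 1/(-515 - 49/(-23 - 36/5)) + 1/335737 = 1/(-515 - 49/(-151/5)) + 1/335737 = 1/(-515 - 5/151*(-49)) + 1/335737 = 1/(-515 + 245/151) + 1/335737 = 1/(-77520/151) + 1/335737 = -151/77520 + 1/335737 = -50618767/26026332240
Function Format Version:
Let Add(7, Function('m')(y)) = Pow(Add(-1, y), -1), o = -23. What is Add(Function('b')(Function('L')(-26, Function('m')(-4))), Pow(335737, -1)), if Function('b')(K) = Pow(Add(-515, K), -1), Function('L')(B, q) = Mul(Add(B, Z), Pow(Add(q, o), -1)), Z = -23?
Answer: Rational(-50618767, 26026332240) ≈ -0.0019449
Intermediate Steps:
Function('m')(y) = Add(-7, Pow(Add(-1, y), -1))
Function('L')(B, q) = Mul(Pow(Add(-23, q), -1), Add(-23, B)) (Function('L')(B, q) = Mul(Add(B, -23), Pow(Add(q, -23), -1)) = Mul(Add(-23, B), Pow(Add(-23, q), -1)) = Mul(Pow(Add(-23, q), -1), Add(-23, B)))
Add(Function('b')(Function('L')(-26, Function('m')(-4))), Pow(335737, -1)) = Add(Pow(Add(-515, Mul(Pow(Add(-23, Mul(Pow(Add(-1, -4), -1), Add(8, Mul(-7, -4)))), -1), Add(-23, -26))), -1), Pow(335737, -1)) = Add(Pow(Add(-515, Mul(Pow(Add(-23, Mul(Pow(-5, -1), Add(8, 28))), -1), -49)), -1), Rational(1, 335737)) = Add(Pow(Add(-515, Mul(Pow(Add(-23, Mul(Rational(-1, 5), 36)), -1), -49)), -1), Rational(1, 335737)) = Add(Pow(Add(-515, Mul(Pow(Add(-23, Rational(-36, 5)), -1), -49)), -1), Rational(1, 335737)) = Add(Pow(Add(-515, Mul(Pow(Rational(-151, 5), -1), -49)), -1), Rational(1, 335737)) = Add(Pow(Add(-515, Mul(Rational(-5, 151), -49)), -1), Rational(1, 335737)) = Add(Pow(Add(-515, Rational(245, 151)), -1), Rational(1, 335737)) = Add(Pow(Rational(-77520, 151), -1), Rational(1, 335737)) = Add(Rational(-151, 77520), Rational(1, 335737)) = Rational(-50618767, 26026332240)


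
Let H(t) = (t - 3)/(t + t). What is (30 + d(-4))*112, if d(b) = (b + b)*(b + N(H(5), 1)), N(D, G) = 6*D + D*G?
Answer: 28448/5 ≈ 5689.6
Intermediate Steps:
H(t) = (-3 + t)/(2*t) (H(t) = (-3 + t)/((2*t)) = (-3 + t)*(1/(2*t)) = (-3 + t)/(2*t))
d(b) = 2*b*(7/5 + b) (d(b) = (b + b)*(b + ((1/2)*(-3 + 5)/5)*(6 + 1)) = (2*b)*(b + ((1/2)*(1/5)*2)*7) = (2*b)*(b + (1/5)*7) = (2*b)*(b + 7/5) = (2*b)*(7/5 + b) = 2*b*(7/5 + b))
(30 + d(-4))*112 = (30 + (2/5)*(-4)*(7 + 5*(-4)))*112 = (30 + (2/5)*(-4)*(7 - 20))*112 = (30 + (2/5)*(-4)*(-13))*112 = (30 + 104/5)*112 = (254/5)*112 = 28448/5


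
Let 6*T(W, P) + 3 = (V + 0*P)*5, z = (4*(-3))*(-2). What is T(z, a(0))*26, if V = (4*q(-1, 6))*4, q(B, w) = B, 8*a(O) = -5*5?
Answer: -1079/3 ≈ -359.67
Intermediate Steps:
a(O) = -25/8 (a(O) = (-5*5)/8 = (1/8)*(-25) = -25/8)
z = 24 (z = -12*(-2) = 24)
V = -16 (V = (4*(-1))*4 = -4*4 = -16)
T(W, P) = -83/6 (T(W, P) = -1/2 + ((-16 + 0*P)*5)/6 = -1/2 + ((-16 + 0)*5)/6 = -1/2 + (-16*5)/6 = -1/2 + (1/6)*(-80) = -1/2 - 40/3 = -83/6)
T(z, a(0))*26 = -83/6*26 = -1079/3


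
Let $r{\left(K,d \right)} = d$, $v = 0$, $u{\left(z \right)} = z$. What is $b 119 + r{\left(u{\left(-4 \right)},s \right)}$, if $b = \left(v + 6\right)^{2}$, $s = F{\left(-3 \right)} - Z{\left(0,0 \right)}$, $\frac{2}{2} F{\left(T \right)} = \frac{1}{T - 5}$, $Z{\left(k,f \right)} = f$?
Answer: $\frac{34271}{8} \approx 4283.9$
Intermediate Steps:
$F{\left(T \right)} = \frac{1}{-5 + T}$ ($F{\left(T \right)} = \frac{1}{T - 5} = \frac{1}{-5 + T}$)
$s = - \frac{1}{8}$ ($s = \frac{1}{-5 - 3} - 0 = \frac{1}{-8} + 0 = - \frac{1}{8} + 0 = - \frac{1}{8} \approx -0.125$)
$b = 36$ ($b = \left(0 + 6\right)^{2} = 6^{2} = 36$)
$b 119 + r{\left(u{\left(-4 \right)},s \right)} = 36 \cdot 119 - \frac{1}{8} = 4284 - \frac{1}{8} = \frac{34271}{8}$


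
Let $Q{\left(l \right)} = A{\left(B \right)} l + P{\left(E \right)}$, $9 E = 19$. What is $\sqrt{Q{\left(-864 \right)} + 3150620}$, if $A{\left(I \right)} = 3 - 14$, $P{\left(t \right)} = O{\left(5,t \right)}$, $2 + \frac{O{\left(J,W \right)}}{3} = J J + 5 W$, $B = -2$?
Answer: $\frac{\sqrt{28442022}}{3} \approx 1777.7$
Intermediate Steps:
$E = \frac{19}{9}$ ($E = \frac{1}{9} \cdot 19 = \frac{19}{9} \approx 2.1111$)
$O{\left(J,W \right)} = -6 + 3 J^{2} + 15 W$ ($O{\left(J,W \right)} = -6 + 3 \left(J J + 5 W\right) = -6 + 3 \left(J^{2} + 5 W\right) = -6 + \left(3 J^{2} + 15 W\right) = -6 + 3 J^{2} + 15 W$)
$P{\left(t \right)} = 69 + 15 t$ ($P{\left(t \right)} = -6 + 3 \cdot 5^{2} + 15 t = -6 + 3 \cdot 25 + 15 t = -6 + 75 + 15 t = 69 + 15 t$)
$A{\left(I \right)} = -11$ ($A{\left(I \right)} = 3 - 14 = -11$)
$Q{\left(l \right)} = \frac{302}{3} - 11 l$ ($Q{\left(l \right)} = - 11 l + \left(69 + 15 \cdot \frac{19}{9}\right) = - 11 l + \left(69 + \frac{95}{3}\right) = - 11 l + \frac{302}{3} = \frac{302}{3} - 11 l$)
$\sqrt{Q{\left(-864 \right)} + 3150620} = \sqrt{\left(\frac{302}{3} - -9504\right) + 3150620} = \sqrt{\left(\frac{302}{3} + 9504\right) + 3150620} = \sqrt{\frac{28814}{3} + 3150620} = \sqrt{\frac{9480674}{3}} = \frac{\sqrt{28442022}}{3}$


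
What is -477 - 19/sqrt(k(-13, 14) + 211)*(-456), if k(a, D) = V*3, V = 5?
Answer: -477 + 4332*sqrt(226)/113 ≈ 99.321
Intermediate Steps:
k(a, D) = 15 (k(a, D) = 5*3 = 15)
-477 - 19/sqrt(k(-13, 14) + 211)*(-456) = -477 - 19/sqrt(15 + 211)*(-456) = -477 - 19*sqrt(226)/226*(-456) = -477 + 4332*sqrt(226)/113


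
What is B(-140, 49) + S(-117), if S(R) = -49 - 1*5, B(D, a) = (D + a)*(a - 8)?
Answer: -3785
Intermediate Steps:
B(D, a) = (-8 + a)*(D + a) (B(D, a) = (D + a)*(-8 + a) = (-8 + a)*(D + a))
S(R) = -54 (S(R) = -49 - 5 = -54)
B(-140, 49) + S(-117) = (49² - 8*(-140) - 8*49 - 140*49) - 54 = (2401 + 1120 - 392 - 6860) - 54 = -3731 - 54 = -3785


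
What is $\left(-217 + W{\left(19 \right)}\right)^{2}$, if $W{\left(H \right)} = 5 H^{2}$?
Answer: $2521744$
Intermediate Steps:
$\left(-217 + W{\left(19 \right)}\right)^{2} = \left(-217 + 5 \cdot 19^{2}\right)^{2} = \left(-217 + 5 \cdot 361\right)^{2} = \left(-217 + 1805\right)^{2} = 1588^{2} = 2521744$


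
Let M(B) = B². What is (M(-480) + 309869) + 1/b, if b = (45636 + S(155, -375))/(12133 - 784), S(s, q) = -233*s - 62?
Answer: 567823980/1051 ≈ 5.4027e+5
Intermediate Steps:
S(s, q) = -62 - 233*s
b = 1051/1261 (b = (45636 + (-62 - 233*155))/(12133 - 784) = (45636 + (-62 - 36115))/11349 = (45636 - 36177)*(1/11349) = 9459*(1/11349) = 1051/1261 ≈ 0.83347)
(M(-480) + 309869) + 1/b = ((-480)² + 309869) + 1/(1051/1261) = (230400 + 309869) + 1261/1051 = 540269 + 1261/1051 = 567823980/1051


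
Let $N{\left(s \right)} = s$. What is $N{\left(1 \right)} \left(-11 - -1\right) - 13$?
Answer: $-23$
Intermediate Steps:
$N{\left(1 \right)} \left(-11 - -1\right) - 13 = 1 \left(-11 - -1\right) - 13 = 1 \left(-11 + 1\right) - 13 = 1 \left(-10\right) - 13 = -10 - 13 = -23$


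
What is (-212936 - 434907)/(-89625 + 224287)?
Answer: -647843/134662 ≈ -4.8109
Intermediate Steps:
(-212936 - 434907)/(-89625 + 224287) = -647843/134662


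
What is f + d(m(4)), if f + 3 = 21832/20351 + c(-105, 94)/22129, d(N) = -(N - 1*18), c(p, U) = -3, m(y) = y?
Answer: 5436879344/450347279 ≈ 12.073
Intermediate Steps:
d(N) = 18 - N (d(N) = -(N - 18) = -(-18 + N) = 18 - N)
f = -867982562/450347279 (f = -3 + (21832/20351 - 3/22129) = -3 + 483059275/450347279 = -867982562/450347279 ≈ -1.9274)
f + d(m(4)) = -867982562/450347279 + (18 - 1*4) = -867982562/450347279 + (18 - 4) = -867982562/450347279 + 14 = 5436879344/450347279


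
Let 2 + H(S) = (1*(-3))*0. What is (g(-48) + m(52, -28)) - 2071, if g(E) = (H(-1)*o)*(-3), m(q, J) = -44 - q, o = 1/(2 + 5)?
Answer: -15163/7 ≈ -2166.1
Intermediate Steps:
o = 1/7 ≈ 0.14286
H(S) = -2 (H(S) = -2 + (1*(-3))*0 = -2 - 3*0 = -2 + 0 = -2)
g(E) = 6/7 (g(E) = -2*1/7*(-3) = -2/7*(-3) = 6/7)
(g(-48) + m(52, -28)) - 2071 = (6/7 + (-44 - 1*52)) - 2071 = (6/7 + (-44 - 52)) - 2071 = (6/7 - 96) - 2071 = -666/7 - 2071 = -15163/7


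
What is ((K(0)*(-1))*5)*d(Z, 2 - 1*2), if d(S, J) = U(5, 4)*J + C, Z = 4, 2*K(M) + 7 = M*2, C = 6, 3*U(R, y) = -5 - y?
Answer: 105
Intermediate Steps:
U(R, y) = -5/3 - y/3 (U(R, y) = (-5 - y)/3 = -5/3 - y/3)
K(M) = -7/2 + M (K(M) = -7/2 + (M*2)/2 = -7/2 + (2*M)/2 = -7/2 + M)
d(S, J) = 6 - 3*J (d(S, J) = (-5/3 - ⅓*4)*J + 6 = (-5/3 - 4/3)*J + 6 = -3*J + 6 = 6 - 3*J)
((K(0)*(-1))*5)*d(Z, 2 - 1*2) = (((-7/2 + 0)*(-1))*5)*(6 - 3*(2 - 1*2)) = (-7/2*(-1)*5)*(6 - 3*(2 - 2)) = ((7/2)*5)*(6 - 3*0) = 35*(6 + 0)/2 = (35/2)*6 = 105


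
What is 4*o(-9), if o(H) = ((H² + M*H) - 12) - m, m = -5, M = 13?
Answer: -172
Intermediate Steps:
o(H) = -7 + H² + 13*H (o(H) = ((H² + 13*H) - 12) - 1*(-5) = (-12 + H² + 13*H) + 5 = -7 + H² + 13*H)
4*o(-9) = 4*(-7 + (-9)² + 13*(-9)) = 4*(-7 + 81 - 117) = 4*(-43) = -172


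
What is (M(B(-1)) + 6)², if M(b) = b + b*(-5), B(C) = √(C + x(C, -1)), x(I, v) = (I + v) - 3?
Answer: -60 - 48*I*√6 ≈ -60.0 - 117.58*I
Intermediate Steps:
x(I, v) = -3 + I + v
B(C) = √(-4 + 2*C) (B(C) = √(C + (-3 + C - 1)) = √(C + (-4 + C)) = √(-4 + 2*C))
M(b) = -4*b (M(b) = b - 5*b = -4*b)
(M(B(-1)) + 6)² = (-4*√(-4 + 2*(-1)) + 6)² = (-4*√(-4 - 2) + 6)² = (-4*I*√6 + 6)² = (6 - 4*I*√6)²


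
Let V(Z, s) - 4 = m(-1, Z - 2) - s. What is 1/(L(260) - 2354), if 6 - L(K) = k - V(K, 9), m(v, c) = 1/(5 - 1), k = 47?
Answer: -4/9599 ≈ -0.00041671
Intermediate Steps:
m(v, c) = ¼ (m(v, c) = 1/4 = ¼)
V(Z, s) = 17/4 - s (V(Z, s) = 4 + (¼ - s) = 17/4 - s)
L(K) = -183/4 (L(K) = 6 - (47 - (17/4 - 1*9)) = 6 - (47 - (17/4 - 9)) = 6 - (47 - 1*(-19/4)) = 6 - (47 + 19/4) = 6 - 1*207/4 = 6 - 207/4 = -183/4)
1/(L(260) - 2354) = 1/(-183/4 - 2354) = 1/(-9599/4) = -4/9599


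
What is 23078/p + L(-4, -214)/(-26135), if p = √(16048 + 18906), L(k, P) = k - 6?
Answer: 2/5227 + 11539*√34954/17477 ≈ 123.44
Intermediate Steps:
L(k, P) = -6 + k
p = √34954 ≈ 186.96
23078/p + L(-4, -214)/(-26135) = 23078/(√34954) + (-6 - 4)/(-26135) = 23078*(√34954/34954) - 10*(-1/26135) = 11539*√34954/17477 + 2/5227 = 2/5227 + 11539*√34954/17477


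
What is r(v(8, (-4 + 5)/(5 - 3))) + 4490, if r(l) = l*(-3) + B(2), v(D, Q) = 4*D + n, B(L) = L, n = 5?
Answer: 4381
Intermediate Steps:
v(D, Q) = 5 + 4*D (v(D, Q) = 4*D + 5 = 5 + 4*D)
r(l) = 2 - 3*l (r(l) = l*(-3) + 2 = -3*l + 2 = 2 - 3*l)
r(v(8, (-4 + 5)/(5 - 3))) + 4490 = (2 - 3*(5 + 4*8)) + 4490 = (2 - 3*(5 + 32)) + 4490 = (2 - 3*37) + 4490 = (2 - 111) + 4490 = -109 + 4490 = 4381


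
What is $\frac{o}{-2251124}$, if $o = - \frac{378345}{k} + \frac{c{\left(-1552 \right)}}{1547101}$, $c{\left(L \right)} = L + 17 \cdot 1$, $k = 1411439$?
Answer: $\frac{293752243355}{2457820729324221518} \approx 1.1952 \cdot 10^{-7}$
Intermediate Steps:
$c{\left(L \right)} = 17 + L$ ($c{\left(L \right)} = L + 17 = 17 + L$)
$o = - \frac{587504486710}{2183638688339}$ ($o = - \frac{378345}{1411439} + \frac{17 - 1552}{1547101} = \left(-378345\right) \frac{1}{1411439} - \frac{1535}{1547101} = - \frac{378345}{1411439} - \frac{1535}{1547101} = - \frac{587504486710}{2183638688339} \approx -0.26905$)
$\frac{o}{-2251124} = - \frac{587504486710}{2183638688339 \left(-2251124\right)} = \left(- \frac{587504486710}{2183638688339}\right) \left(- \frac{1}{2251124}\right) = \frac{293752243355}{2457820729324221518}$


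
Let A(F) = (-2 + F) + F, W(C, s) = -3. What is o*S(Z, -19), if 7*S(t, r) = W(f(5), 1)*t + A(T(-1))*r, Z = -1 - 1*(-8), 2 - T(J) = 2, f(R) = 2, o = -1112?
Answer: -18904/7 ≈ -2700.6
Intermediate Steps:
T(J) = 0 (T(J) = 2 - 1*2 = 2 - 2 = 0)
Z = 7 (Z = -1 + 8 = 7)
A(F) = -2 + 2*F
S(t, r) = -3*t/7 - 2*r/7 (S(t, r) = (-3*t + (-2 + 2*0)*r)/7 = (-3*t + (-2 + 0)*r)/7 = (-3*t - 2*r)/7 = -3*t/7 - 2*r/7)
o*S(Z, -19) = -1112*(-3/7*7 - 2/7*(-19)) = -1112*(-3 + 38/7) = -1112*17/7 = -18904/7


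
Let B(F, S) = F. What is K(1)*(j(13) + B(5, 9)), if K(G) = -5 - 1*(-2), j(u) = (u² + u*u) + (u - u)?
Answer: -1029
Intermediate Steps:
j(u) = 2*u² (j(u) = (u² + u²) + 0 = 2*u² + 0 = 2*u²)
K(G) = -3 (K(G) = -5 + 2 = -3)
K(1)*(j(13) + B(5, 9)) = -3*(2*13² + 5) = -3*(2*169 + 5) = -3*(338 + 5) = -3*343 = -1029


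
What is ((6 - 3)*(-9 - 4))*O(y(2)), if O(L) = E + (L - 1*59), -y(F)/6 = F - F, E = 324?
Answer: -10335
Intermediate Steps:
y(F) = 0 (y(F) = -6*(F - F) = -6*0 = 0)
O(L) = 265 + L (O(L) = 324 + (L - 1*59) = 324 + (L - 59) = 324 + (-59 + L) = 265 + L)
((6 - 3)*(-9 - 4))*O(y(2)) = ((6 - 3)*(-9 - 4))*(265 + 0) = (3*(-13))*265 = -39*265 = -10335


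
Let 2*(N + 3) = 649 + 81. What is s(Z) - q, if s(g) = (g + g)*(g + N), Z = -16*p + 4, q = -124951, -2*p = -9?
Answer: 84967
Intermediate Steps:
p = 9/2 (p = -½*(-9) = 9/2 ≈ 4.5000)
N = 362 (N = -3 + (649 + 81)/2 = -3 + (½)*730 = -3 + 365 = 362)
Z = -68 (Z = -16*9/2 + 4 = -72 + 4 = -68)
s(g) = 2*g*(362 + g) (s(g) = (g + g)*(g + 362) = (2*g)*(362 + g) = 2*g*(362 + g))
s(Z) - q = 2*(-68)*(362 - 68) - 1*(-124951) = 2*(-68)*294 + 124951 = -39984 + 124951 = 84967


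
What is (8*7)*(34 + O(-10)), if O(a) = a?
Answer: 1344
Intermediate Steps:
(8*7)*(34 + O(-10)) = (8*7)*(34 - 10) = 56*24 = 1344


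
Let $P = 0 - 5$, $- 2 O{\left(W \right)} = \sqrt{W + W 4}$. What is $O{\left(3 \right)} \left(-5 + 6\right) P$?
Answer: $\frac{5 \sqrt{15}}{2} \approx 9.6825$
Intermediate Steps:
$O{\left(W \right)} = - \frac{\sqrt{5} \sqrt{W}}{2}$ ($O{\left(W \right)} = - \frac{\sqrt{W + W 4}}{2} = - \frac{\sqrt{W + 4 W}}{2} = - \frac{\sqrt{5 W}}{2} = - \frac{\sqrt{5} \sqrt{W}}{2}$)
$P = -5$
$O{\left(3 \right)} \left(-5 + 6\right) P = - \frac{\sqrt{5} \sqrt{3}}{2} \left(-5 + 6\right) \left(-5\right) = - \frac{\sqrt{15}}{2} \cdot 1 \left(-5\right) = - \frac{\sqrt{15}}{2} \left(-5\right) = \frac{5 \sqrt{15}}{2}$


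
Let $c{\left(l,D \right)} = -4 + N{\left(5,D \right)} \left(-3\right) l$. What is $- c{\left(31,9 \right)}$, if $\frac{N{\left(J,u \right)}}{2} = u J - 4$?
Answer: $7630$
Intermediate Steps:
$N{\left(J,u \right)} = -8 + 2 J u$ ($N{\left(J,u \right)} = 2 \left(u J - 4\right) = 2 \left(J u - 4\right) = 2 \left(-4 + J u\right) = -8 + 2 J u$)
$c{\left(l,D \right)} = -4 + l \left(24 - 30 D\right)$ ($c{\left(l,D \right)} = -4 + \left(-8 + 2 \cdot 5 D\right) \left(-3\right) l = -4 + \left(-8 + 10 D\right) \left(-3\right) l = -4 + \left(24 - 30 D\right) l = -4 + l \left(24 - 30 D\right)$)
$- c{\left(31,9 \right)} = - (-4 + 24 \cdot 31 - 270 \cdot 31) = - (-4 + 744 - 8370) = \left(-1\right) \left(-7630\right) = 7630$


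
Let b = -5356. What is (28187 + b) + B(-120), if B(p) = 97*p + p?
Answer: 11071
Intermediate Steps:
B(p) = 98*p
(28187 + b) + B(-120) = (28187 - 5356) + 98*(-120) = 22831 - 11760 = 11071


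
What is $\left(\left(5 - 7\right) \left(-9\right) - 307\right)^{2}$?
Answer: $83521$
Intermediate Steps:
$\left(\left(5 - 7\right) \left(-9\right) - 307\right)^{2} = \left(\left(-2\right) \left(-9\right) - 307\right)^{2} = \left(18 - 307\right)^{2} = \left(-289\right)^{2} = 83521$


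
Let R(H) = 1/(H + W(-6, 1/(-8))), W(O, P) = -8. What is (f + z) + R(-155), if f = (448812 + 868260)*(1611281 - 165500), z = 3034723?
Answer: 310384715396664/163 ≈ 1.9042e+12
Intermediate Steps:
R(H) = 1/(-8 + H) (R(H) = 1/(H - 8) = 1/(-8 + H))
f = 1904197673232 (f = 1317072*1445781 = 1904197673232)
(f + z) + R(-155) = (1904197673232 + 3034723) + 1/(-8 - 155) = 1904200707955 + 1/(-163) = 1904200707955 - 1/163 = 310384715396664/163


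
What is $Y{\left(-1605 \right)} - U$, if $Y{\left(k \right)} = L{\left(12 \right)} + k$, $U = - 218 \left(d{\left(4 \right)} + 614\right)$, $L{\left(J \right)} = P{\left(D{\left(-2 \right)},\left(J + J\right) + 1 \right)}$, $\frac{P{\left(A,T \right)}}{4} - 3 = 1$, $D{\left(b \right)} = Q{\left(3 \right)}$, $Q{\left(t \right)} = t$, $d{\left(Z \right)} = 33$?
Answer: $139457$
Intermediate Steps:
$D{\left(b \right)} = 3$
$P{\left(A,T \right)} = 16$ ($P{\left(A,T \right)} = 12 + 4 \cdot 1 = 12 + 4 = 16$)
$L{\left(J \right)} = 16$
$U = -141046$ ($U = - 218 \left(33 + 614\right) = \left(-218\right) 647 = -141046$)
$Y{\left(k \right)} = 16 + k$
$Y{\left(-1605 \right)} - U = \left(16 - 1605\right) - -141046 = -1589 + 141046 = 139457$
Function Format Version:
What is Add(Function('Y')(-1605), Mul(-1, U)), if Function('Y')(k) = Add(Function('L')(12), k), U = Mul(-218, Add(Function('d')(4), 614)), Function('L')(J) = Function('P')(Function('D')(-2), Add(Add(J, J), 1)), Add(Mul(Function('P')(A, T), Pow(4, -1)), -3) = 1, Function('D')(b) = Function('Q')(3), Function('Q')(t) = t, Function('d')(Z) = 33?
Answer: 139457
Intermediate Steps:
Function('D')(b) = 3
Function('P')(A, T) = 16 (Function('P')(A, T) = Add(12, Mul(4, 1)) = Add(12, 4) = 16)
Function('L')(J) = 16
U = -141046 (U = Mul(-218, Add(33, 614)) = Mul(-218, 647) = -141046)
Function('Y')(k) = Add(16, k)
Add(Function('Y')(-1605), Mul(-1, U)) = Add(Add(16, -1605), Mul(-1, -141046)) = Add(-1589, 141046) = 139457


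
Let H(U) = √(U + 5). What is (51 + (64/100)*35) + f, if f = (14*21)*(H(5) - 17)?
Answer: -24623/5 + 294*√10 ≈ -3994.9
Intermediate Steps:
H(U) = √(5 + U)
f = -4998 + 294*√10 (f = (14*21)*(√(5 + 5) - 17) = 294*(√10 - 17) = 294*(-17 + √10) = -4998 + 294*√10 ≈ -4068.3)
(51 + (64/100)*35) + f = (51 + (64/100)*35) + (-4998 + 294*√10) = (51 + (64*(1/100))*35) + (-4998 + 294*√10) = (51 + (16/25)*35) + (-4998 + 294*√10) = (51 + 112/5) + (-4998 + 294*√10) = 367/5 + (-4998 + 294*√10) = -24623/5 + 294*√10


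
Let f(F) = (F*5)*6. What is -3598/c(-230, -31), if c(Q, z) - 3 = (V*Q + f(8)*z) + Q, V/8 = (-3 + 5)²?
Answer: 3598/15027 ≈ 0.23944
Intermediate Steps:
f(F) = 30*F (f(F) = (5*F)*6 = 30*F)
V = 32 (V = 8*(-3 + 5)² = 8*2² = 8*4 = 32)
c(Q, z) = 3 + 33*Q + 240*z (c(Q, z) = 3 + ((32*Q + (30*8)*z) + Q) = 3 + ((32*Q + 240*z) + Q) = 3 + (33*Q + 240*z) = 3 + 33*Q + 240*z)
-3598/c(-230, -31) = -3598/(3 + 33*(-230) + 240*(-31)) = -3598/(3 - 7590 - 7440) = -3598/(-15027) = -3598*(-1/15027) = 3598/15027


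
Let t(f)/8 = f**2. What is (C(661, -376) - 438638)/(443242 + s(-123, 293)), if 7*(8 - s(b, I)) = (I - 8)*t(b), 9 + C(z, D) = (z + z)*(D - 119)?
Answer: 7651259/31391370 ≈ 0.24374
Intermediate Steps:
C(z, D) = -9 + 2*z*(-119 + D) (C(z, D) = -9 + (z + z)*(D - 119) = -9 + (2*z)*(-119 + D) = -9 + 2*z*(-119 + D))
t(f) = 8*f**2
s(b, I) = 8 - 8*b**2*(-8 + I)/7 (s(b, I) = 8 - (I - 8)*8*b**2/7 = 8 - (-8 + I)*8*b**2/7 = 8 - 8*b**2*(-8 + I)/7)
(C(661, -376) - 438638)/(443242 + s(-123, 293)) = ((-9 - 238*661 + 2*(-376)*661) - 438638)/(443242 + (8 + (64/7)*(-123)**2 - 8/7*293*(-123)**2)) = ((-9 - 157318 - 497072) - 438638)/(443242 + (8 + (64/7)*15129 - 8/7*293*15129)) = (-654399 - 438638)/(443242 + (8 + 968256/7 - 35462376/7)) = -1093037/(443242 - 34494064/7) = -1093037/(-31391370/7) = -1093037*(-7/31391370) = 7651259/31391370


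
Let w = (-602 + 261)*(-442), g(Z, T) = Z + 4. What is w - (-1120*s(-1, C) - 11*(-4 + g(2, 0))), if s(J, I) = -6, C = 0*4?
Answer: 144024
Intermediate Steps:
g(Z, T) = 4 + Z
C = 0
w = 150722 (w = -341*(-442) = 150722)
w - (-1120*s(-1, C) - 11*(-4 + g(2, 0))) = 150722 - (-1120*(-6) - 11*(-4 + (4 + 2))) = 150722 - (6720 - 11*(-4 + 6)) = 150722 - (6720 - 11*2) = 150722 - (6720 - 22) = 150722 - 1*6698 = 150722 - 6698 = 144024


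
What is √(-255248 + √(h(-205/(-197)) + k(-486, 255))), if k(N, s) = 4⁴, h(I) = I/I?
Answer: √(-255248 + √257) ≈ 505.21*I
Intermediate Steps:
h(I) = 1
k(N, s) = 256
√(-255248 + √(h(-205/(-197)) + k(-486, 255))) = √(-255248 + √(1 + 256)) = √(-255248 + √257)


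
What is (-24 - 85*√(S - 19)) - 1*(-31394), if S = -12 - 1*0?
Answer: 31370 - 85*I*√31 ≈ 31370.0 - 473.26*I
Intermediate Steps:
S = -12 (S = -12 + 0 = -12)
(-24 - 85*√(S - 19)) - 1*(-31394) = (-24 - 85*√(-12 - 19)) - 1*(-31394) = (-24 - 85*I*√31) + 31394 = 31370 - 85*I*√31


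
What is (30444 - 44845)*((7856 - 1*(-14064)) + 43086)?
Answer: -936151406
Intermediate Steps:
(30444 - 44845)*((7856 - 1*(-14064)) + 43086) = -14401*((7856 + 14064) + 43086) = -14401*(21920 + 43086) = -14401*65006 = -936151406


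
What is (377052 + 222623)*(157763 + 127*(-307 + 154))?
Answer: 82954242100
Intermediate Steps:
(377052 + 222623)*(157763 + 127*(-307 + 154)) = 599675*(157763 + 127*(-153)) = 599675*(157763 - 19431) = 599675*138332 = 82954242100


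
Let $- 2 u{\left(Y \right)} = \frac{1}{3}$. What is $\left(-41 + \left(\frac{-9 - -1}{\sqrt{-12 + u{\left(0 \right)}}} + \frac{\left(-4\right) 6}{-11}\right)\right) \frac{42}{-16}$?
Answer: $\frac{8967}{88} - \frac{21 i \sqrt{438}}{73} \approx 101.9 - 6.0205 i$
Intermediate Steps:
$u{\left(Y \right)} = - \frac{1}{6}$ ($u{\left(Y \right)} = - \frac{1}{2 \cdot 3} = \left(- \frac{1}{2}\right) \frac{1}{3} = - \frac{1}{6}$)
$\left(-41 + \left(\frac{-9 - -1}{\sqrt{-12 + u{\left(0 \right)}}} + \frac{\left(-4\right) 6}{-11}\right)\right) \frac{42}{-16} = \left(-41 + \left(\frac{-9 - -1}{\sqrt{-12 - \frac{1}{6}}} + \frac{\left(-4\right) 6}{-11}\right)\right) \frac{42}{-16} = \left(-41 + \left(\frac{-9 + 1}{\sqrt{- \frac{73}{6}}} - - \frac{24}{11}\right)\right) 42 \left(- \frac{1}{16}\right) = \left(-41 + \left(- \frac{8}{\frac{1}{6} i \sqrt{438}} + \frac{24}{11}\right)\right) \left(- \frac{21}{8}\right) = \left(-41 + \left(- 8 \left(- \frac{i \sqrt{438}}{73}\right) + \frac{24}{11}\right)\right) \left(- \frac{21}{8}\right) = \left(-41 + \left(\frac{8 i \sqrt{438}}{73} + \frac{24}{11}\right)\right) \left(- \frac{21}{8}\right) = \left(-41 + \left(\frac{24}{11} + \frac{8 i \sqrt{438}}{73}\right)\right) \left(- \frac{21}{8}\right) = \left(- \frac{427}{11} + \frac{8 i \sqrt{438}}{73}\right) \left(- \frac{21}{8}\right) = \frac{8967}{88} - \frac{21 i \sqrt{438}}{73}$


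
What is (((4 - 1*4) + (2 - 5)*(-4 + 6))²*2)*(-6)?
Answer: -432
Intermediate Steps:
(((4 - 1*4) + (2 - 5)*(-4 + 6))²*2)*(-6) = (((4 - 4) - 3*2)²*2)*(-6) = ((0 - 6)²*2)*(-6) = ((-6)²*2)*(-6) = (36*2)*(-6) = 72*(-6) = -432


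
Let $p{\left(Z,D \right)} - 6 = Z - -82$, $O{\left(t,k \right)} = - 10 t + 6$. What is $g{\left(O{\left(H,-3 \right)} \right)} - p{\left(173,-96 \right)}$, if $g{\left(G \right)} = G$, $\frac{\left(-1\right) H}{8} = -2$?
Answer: $-415$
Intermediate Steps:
$H = 16$ ($H = \left(-8\right) \left(-2\right) = 16$)
$O{\left(t,k \right)} = 6 - 10 t$
$p{\left(Z,D \right)} = 88 + Z$ ($p{\left(Z,D \right)} = 6 + \left(Z - -82\right) = 6 + \left(Z + 82\right) = 6 + \left(82 + Z\right) = 88 + Z$)
$g{\left(O{\left(H,-3 \right)} \right)} - p{\left(173,-96 \right)} = \left(6 - 160\right) - \left(88 + 173\right) = \left(6 - 160\right) - 261 = -154 - 261 = -415$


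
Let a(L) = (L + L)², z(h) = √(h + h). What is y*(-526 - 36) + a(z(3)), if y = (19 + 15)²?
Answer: -649648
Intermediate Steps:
z(h) = √2*√h (z(h) = √(2*h) = √2*√h)
y = 1156 (y = 34² = 1156)
a(L) = 4*L² (a(L) = (2*L)² = 4*L²)
y*(-526 - 36) + a(z(3)) = 1156*(-526 - 36) + 4*(√2*√3)² = 1156*(-562) + 4*(√6)² = -649672 + 4*6 = -649672 + 24 = -649648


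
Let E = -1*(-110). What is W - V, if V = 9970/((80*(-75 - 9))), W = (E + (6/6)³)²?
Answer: 8280709/672 ≈ 12322.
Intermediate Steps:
E = 110
W = 12321 (W = (110 + (6/6)³)² = (110 + (6*(⅙))³)² = (110 + 1³)² = (110 + 1)² = 111² = 12321)
V = -997/672 (V = 9970/((80*(-84))) = 9970/(-6720) = 9970*(-1/6720) = -997/672 ≈ -1.4836)
W - V = 12321 - 1*(-997/672) = 12321 + 997/672 = 8280709/672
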